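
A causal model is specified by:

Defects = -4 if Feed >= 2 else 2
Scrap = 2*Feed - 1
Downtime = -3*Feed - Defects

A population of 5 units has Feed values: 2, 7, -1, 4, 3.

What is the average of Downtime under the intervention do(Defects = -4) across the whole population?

The intervention sets Defects=-4 in all 5 units regardless of Feed. Recomputing Downtime per unit gives -2, -17, 7, -8, -5; average -5.

-5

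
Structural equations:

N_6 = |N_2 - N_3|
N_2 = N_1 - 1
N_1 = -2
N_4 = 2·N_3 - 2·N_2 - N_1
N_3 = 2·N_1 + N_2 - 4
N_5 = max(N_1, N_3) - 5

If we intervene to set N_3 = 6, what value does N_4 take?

The intervention breaks the incoming arrows to N_3: N_3 = 2·N_1 + N_2 - 4 no longer applies, and N_3 = 6.
N_2 = N_1 - 1  [with N_1=-2]  = -3
N_4 = 2·N_3 - 2·N_2 - N_1  [with N_3=6, N_2=-3, N_1=-2]  = 20

20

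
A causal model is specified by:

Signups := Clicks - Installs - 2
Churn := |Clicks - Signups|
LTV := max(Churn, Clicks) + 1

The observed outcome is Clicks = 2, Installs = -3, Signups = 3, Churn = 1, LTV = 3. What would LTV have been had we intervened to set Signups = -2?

5

do(Signups=-2) replaces the equation Signups := Clicks - Installs - 2 with the constant Signups = -2.
Churn = |Clicks - Signups|  [with Clicks=2, Signups=-2]  = 4
LTV = max(Churn, Clicks) + 1  [with Churn=4, Clicks=2]  = 5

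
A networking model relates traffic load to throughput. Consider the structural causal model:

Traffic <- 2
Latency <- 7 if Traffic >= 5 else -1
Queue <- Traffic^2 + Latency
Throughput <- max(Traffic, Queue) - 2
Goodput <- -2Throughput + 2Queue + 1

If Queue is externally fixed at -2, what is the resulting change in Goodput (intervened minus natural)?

-8

do(Queue=-2) replaces the equation Queue <- Traffic^2 + Latency with the constant Queue = -2.
Throughput = max(Traffic, Queue) - 2  [with Traffic=2, Queue=-2]  = 0
Goodput = -2Throughput + 2Queue + 1  [with Throughput=0, Queue=-2]  = -3
Without intervention: Latency = 7 if Traffic >= 5 else -1  [with Traffic=2]  = -1; Queue = Traffic^2 + Latency  [with Traffic=2, Latency=-1]  = 3; Throughput = max(Traffic, Queue) - 2  [with Traffic=2, Queue=3]  = 1; Goodput = -2Throughput + 2Queue + 1  [with Throughput=1, Queue=3]  = 5.
Change = -3 − 5 = -8.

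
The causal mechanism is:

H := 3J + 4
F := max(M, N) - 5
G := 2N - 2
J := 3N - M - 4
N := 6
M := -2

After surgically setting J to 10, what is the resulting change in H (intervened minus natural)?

The intervention breaks the incoming arrows to J: J := 3N - M - 4 no longer applies, and J = 10.
H = 3J + 4  [with J=10]  = 34
Without intervention: J = 3N - M - 4  [with N=6, M=-2]  = 16; H = 3J + 4  [with J=16]  = 52.
Change = 34 − 52 = -18.

-18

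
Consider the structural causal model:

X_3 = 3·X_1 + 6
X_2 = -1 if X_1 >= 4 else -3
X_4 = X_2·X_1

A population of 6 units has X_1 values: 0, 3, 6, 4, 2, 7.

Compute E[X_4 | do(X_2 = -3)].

-11

Under do(X_2=-3), X_2's equation is replaced by X_2=-3 for every unit. Per-unit X_4: 0, -9, -18, -12, -6, -21. Mean = -11.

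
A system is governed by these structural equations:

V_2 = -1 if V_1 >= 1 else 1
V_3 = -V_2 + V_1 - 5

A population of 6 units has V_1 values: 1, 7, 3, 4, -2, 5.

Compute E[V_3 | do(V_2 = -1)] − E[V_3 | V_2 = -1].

-1

Every unit gets V_2=-1 under the intervention. V_3 values become -3, 3, -1, 0, -6, 1; E[V_3|do(V_2=-1)] = -1.
Conditioning on V_2=-1 selects the 5 unit(s) with V_1 ∈ {1, 7, 3, 4, 5}. Their V_3 values: -3, 3, -1, 0, 1. Mean = 0.
Difference = -1 − 0 = -1.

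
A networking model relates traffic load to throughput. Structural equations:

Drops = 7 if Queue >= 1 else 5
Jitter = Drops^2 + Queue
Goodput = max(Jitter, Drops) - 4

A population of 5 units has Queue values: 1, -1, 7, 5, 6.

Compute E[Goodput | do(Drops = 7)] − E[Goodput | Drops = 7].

do(Drops=7) breaks Drops's dependence on Queue. With Drops=7 fixed, Goodput across the units is 46, 44, 52, 50, 51, mean 48.6.
Observing Drops=7 restricts to units where Drops's equation naturally yields 7: Queue ∈ {1, 7, 5, 6}. In that subpopulation Goodput = 46, 52, 50, 51, mean 49.75.
Difference = 48.6 − 49.75 = -1.15.

-1.15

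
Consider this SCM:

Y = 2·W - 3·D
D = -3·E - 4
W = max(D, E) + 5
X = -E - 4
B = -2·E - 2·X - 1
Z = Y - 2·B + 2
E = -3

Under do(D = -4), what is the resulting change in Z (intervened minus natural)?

11

Under do(D=-4), the mechanism D = -3·E - 4 is discarded; D is fixed at -4.
X = -E - 4  [with E=-3]  = -1
W = max(D, E) + 5  [with D=-4, E=-3]  = 2
Y = 2·W - 3·D  [with W=2, D=-4]  = 16
B = -2·E - 2·X - 1  [with E=-3, X=-1]  = 7
Z = Y - 2·B + 2  [with Y=16, B=7]  = 4
Without intervention: D = -3·E - 4  [with E=-3]  = 5; X = -E - 4  [with E=-3]  = -1; W = max(D, E) + 5  [with D=5, E=-3]  = 10; Y = 2·W - 3·D  [with W=10, D=5]  = 5; B = -2·E - 2·X - 1  [with E=-3, X=-1]  = 7; Z = Y - 2·B + 2  [with Y=5, B=7]  = -7.
Change = 4 − (-7) = 11.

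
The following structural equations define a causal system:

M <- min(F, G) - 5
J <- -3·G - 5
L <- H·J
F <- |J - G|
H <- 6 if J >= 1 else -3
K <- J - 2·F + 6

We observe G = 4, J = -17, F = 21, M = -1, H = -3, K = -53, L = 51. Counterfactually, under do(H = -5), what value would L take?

Under do(H=-5), the mechanism H <- 6 if J >= 1 else -3 is discarded; H is fixed at -5.
J = -3·G - 5  [with G=4]  = -17
L = H·J  [with H=-5, J=-17]  = 85

85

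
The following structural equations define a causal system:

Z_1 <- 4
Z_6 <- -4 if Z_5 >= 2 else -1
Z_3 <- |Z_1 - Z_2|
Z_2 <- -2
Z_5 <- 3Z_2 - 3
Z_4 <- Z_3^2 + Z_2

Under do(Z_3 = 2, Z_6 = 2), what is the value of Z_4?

2

Setting Z_3 = 2, Z_6 = 2 by intervention discards those variables' equations.
Z_4 = Z_3^2 + Z_2  [with Z_3=2, Z_2=-2]  = 2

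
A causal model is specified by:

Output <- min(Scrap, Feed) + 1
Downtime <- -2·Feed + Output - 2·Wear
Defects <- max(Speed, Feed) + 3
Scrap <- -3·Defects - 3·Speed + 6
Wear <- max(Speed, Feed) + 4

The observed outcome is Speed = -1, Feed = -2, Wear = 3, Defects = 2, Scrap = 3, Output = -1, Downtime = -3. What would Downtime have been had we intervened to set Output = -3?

Intervening sets Output = -3 and removes its equation (Output <- min(Scrap, Feed) + 1).
Wear = max(Speed, Feed) + 4  [with Speed=-1, Feed=-2]  = 3
Downtime = -2·Feed + Output - 2·Wear  [with Feed=-2, Output=-3, Wear=3]  = -5

-5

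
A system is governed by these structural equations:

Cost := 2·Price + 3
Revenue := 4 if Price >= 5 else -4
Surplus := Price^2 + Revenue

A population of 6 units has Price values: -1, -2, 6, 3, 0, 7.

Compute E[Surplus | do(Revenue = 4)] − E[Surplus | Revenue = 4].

-26

do(Revenue=4) breaks Revenue's dependence on Price. With Revenue=4 fixed, Surplus across the units is 5, 8, 40, 13, 4, 53, mean 20.5.
Conditioning on Revenue=4 selects the 2 unit(s) with Price ∈ {6, 7}. Their Surplus values: 40, 53. Mean = 46.5.
Difference = 20.5 − 46.5 = -26.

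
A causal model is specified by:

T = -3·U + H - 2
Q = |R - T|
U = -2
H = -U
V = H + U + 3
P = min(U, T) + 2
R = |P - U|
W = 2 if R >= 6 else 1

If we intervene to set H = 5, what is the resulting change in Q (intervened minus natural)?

3

Under do(H=5), the mechanism H = -U is discarded; H is fixed at 5.
T = -3·U + H - 2  [with U=-2, H=5]  = 9
P = min(U, T) + 2  [with U=-2, T=9]  = 0
R = |P - U|  [with P=0, U=-2]  = 2
Q = |R - T|  [with R=2, T=9]  = 7
Without intervention: H = -U  [with U=-2]  = 2; T = -3·U + H - 2  [with U=-2, H=2]  = 6; P = min(U, T) + 2  [with U=-2, T=6]  = 0; R = |P - U|  [with P=0, U=-2]  = 2; Q = |R - T|  [with R=2, T=6]  = 4.
Change = 7 − 4 = 3.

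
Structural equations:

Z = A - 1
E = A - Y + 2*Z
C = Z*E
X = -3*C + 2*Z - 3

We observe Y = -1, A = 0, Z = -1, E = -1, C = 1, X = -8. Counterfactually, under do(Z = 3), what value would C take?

21

do(Z=3) replaces the equation Z = A - 1 with the constant Z = 3.
E = A - Y + 2*Z  [with A=0, Y=-1, Z=3]  = 7
C = Z*E  [with Z=3, E=7]  = 21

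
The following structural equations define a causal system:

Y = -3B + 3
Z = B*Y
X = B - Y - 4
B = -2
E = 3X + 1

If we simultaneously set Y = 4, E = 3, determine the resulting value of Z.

Setting Y = 4, E = 3 by intervention discards those variables' equations.
Z = B*Y  [with B=-2, Y=4]  = -8

-8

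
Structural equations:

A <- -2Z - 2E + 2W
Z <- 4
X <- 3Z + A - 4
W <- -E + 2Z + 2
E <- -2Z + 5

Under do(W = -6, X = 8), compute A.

-14

The joint intervention fixes W = -6, X = 8, removing each variable's own equation.
E = -2Z + 5  [with Z=4]  = -3
A = -2Z - 2E + 2W  [with Z=4, E=-3, W=-6]  = -14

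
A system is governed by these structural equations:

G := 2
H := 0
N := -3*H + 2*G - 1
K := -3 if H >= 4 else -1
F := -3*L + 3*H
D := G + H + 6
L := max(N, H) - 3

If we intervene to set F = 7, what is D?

do(F=7) replaces the equation F := -3*L + 3*H with the constant F = 7.
No directed path runs from F to D, so D keeps its natural value.
D = G + H + 6  [with G=2, H=0]  = 8

8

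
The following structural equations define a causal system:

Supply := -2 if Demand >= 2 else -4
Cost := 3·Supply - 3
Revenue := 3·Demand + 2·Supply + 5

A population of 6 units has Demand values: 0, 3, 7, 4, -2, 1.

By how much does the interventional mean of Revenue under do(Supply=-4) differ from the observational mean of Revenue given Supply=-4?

7.5

Every unit gets Supply=-4 under the intervention. Revenue values become -3, 6, 18, 9, -9, 0; E[Revenue|do(Supply=-4)] = 3.5.
Observing Supply=-4 restricts to units where Supply's equation naturally yields -4: Demand ∈ {0, -2, 1}. In that subpopulation Revenue = -3, -9, 0, mean -4.
Difference = 3.5 − (-4) = 7.5.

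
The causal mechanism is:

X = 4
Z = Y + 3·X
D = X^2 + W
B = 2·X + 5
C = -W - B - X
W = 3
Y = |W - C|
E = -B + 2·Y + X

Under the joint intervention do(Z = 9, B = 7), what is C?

Under do(Z = 9, B = 7), each intervened variable's structural equation is replaced by its fixed value.
C = -W - B - X  [with W=3, B=7, X=4]  = -14

-14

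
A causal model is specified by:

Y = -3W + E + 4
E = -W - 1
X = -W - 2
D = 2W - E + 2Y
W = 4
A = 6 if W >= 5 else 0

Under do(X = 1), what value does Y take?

do(X=1) replaces the equation X = -W - 2 with the constant X = 1.
Since Y is not a descendant of the intervened variable, it is unaffected.
E = -W - 1  [with W=4]  = -5
Y = -3W + E + 4  [with W=4, E=-5]  = -13

-13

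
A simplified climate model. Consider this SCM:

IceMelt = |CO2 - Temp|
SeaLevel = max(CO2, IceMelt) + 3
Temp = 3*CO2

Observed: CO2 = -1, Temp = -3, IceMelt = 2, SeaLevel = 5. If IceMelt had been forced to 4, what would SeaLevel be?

The intervention breaks the incoming arrows to IceMelt: IceMelt = |CO2 - Temp| no longer applies, and IceMelt = 4.
SeaLevel = max(CO2, IceMelt) + 3  [with CO2=-1, IceMelt=4]  = 7

7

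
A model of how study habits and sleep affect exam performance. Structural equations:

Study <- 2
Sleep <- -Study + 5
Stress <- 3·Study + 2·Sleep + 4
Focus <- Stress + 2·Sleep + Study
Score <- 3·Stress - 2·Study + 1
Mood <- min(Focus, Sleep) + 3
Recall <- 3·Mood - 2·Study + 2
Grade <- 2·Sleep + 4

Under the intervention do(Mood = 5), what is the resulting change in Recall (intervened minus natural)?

-3

Intervening sets Mood = 5 and removes its equation (Mood <- min(Focus, Sleep) + 3).
Recall = 3·Mood - 2·Study + 2  [with Mood=5, Study=2]  = 13
Without intervention: Sleep = -Study + 5  [with Study=2]  = 3; Stress = 3·Study + 2·Sleep + 4  [with Study=2, Sleep=3]  = 16; Focus = Stress + 2·Sleep + Study  [with Stress=16, Sleep=3, Study=2]  = 24; Mood = min(Focus, Sleep) + 3  [with Focus=24, Sleep=3]  = 6; Recall = 3·Mood - 2·Study + 2  [with Mood=6, Study=2]  = 16.
Change = 13 − 16 = -3.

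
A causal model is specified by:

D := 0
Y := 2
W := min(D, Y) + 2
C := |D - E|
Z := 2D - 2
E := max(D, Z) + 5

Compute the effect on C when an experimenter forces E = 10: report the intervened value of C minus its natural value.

5

The intervention breaks the incoming arrows to E: E := max(D, Z) + 5 no longer applies, and E = 10.
C = |D - E|  [with D=0, E=10]  = 10
Without intervention: Z = 2D - 2  [with D=0]  = -2; E = max(D, Z) + 5  [with D=0, Z=-2]  = 5; C = |D - E|  [with D=0, E=5]  = 5.
Change = 10 − 5 = 5.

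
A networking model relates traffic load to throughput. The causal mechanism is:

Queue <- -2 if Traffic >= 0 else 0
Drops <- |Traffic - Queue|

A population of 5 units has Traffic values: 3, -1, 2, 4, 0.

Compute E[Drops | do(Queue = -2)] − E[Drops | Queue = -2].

Every unit gets Queue=-2 under the intervention. Drops values become 5, 1, 4, 6, 2; E[Drops|do(Queue=-2)] = 3.6.
Conditioning on Queue=-2 selects the 4 unit(s) with Traffic ∈ {3, 2, 4, 0}. Their Drops values: 5, 4, 6, 2. Mean = 4.25.
Difference = 3.6 − 4.25 = -0.65.

-0.65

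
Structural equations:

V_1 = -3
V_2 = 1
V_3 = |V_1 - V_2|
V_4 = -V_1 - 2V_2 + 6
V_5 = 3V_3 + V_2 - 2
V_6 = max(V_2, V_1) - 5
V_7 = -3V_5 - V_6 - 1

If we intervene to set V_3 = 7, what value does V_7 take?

-57

The intervention breaks the incoming arrows to V_3: V_3 = |V_1 - V_2| no longer applies, and V_3 = 7.
V_5 = 3V_3 + V_2 - 2  [with V_3=7, V_2=1]  = 20
V_6 = max(V_2, V_1) - 5  [with V_2=1, V_1=-3]  = -4
V_7 = -3V_5 - V_6 - 1  [with V_5=20, V_6=-4]  = -57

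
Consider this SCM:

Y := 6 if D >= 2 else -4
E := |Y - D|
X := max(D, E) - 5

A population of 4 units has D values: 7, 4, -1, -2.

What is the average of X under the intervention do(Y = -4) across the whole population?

1

The intervention sets Y=-4 in all 4 units regardless of D. Recomputing X per unit gives 6, 3, -2, -3; average 1.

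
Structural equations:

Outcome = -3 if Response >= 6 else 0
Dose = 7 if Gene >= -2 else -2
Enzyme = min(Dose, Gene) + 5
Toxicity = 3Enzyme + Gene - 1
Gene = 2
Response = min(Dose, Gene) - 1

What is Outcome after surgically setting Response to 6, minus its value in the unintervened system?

Under do(Response=6), the mechanism Response = min(Dose, Gene) - 1 is discarded; Response is fixed at 6.
Outcome = -3 if Response >= 6 else 0  [with Response=6]  = -3
Without intervention: Dose = 7 if Gene >= -2 else -2  [with Gene=2]  = 7; Response = min(Dose, Gene) - 1  [with Dose=7, Gene=2]  = 1; Outcome = -3 if Response >= 6 else 0  [with Response=1]  = 0.
Change = -3 − 0 = -3.

-3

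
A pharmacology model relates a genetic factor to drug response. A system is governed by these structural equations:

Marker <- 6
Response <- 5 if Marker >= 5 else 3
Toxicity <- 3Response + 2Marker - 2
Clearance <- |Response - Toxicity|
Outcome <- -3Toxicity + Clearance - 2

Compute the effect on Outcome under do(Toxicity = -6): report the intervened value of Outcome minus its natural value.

do(Toxicity=-6) replaces the equation Toxicity <- 3Response + 2Marker - 2 with the constant Toxicity = -6.
Response = 5 if Marker >= 5 else 3  [with Marker=6]  = 5
Clearance = |Response - Toxicity|  [with Response=5, Toxicity=-6]  = 11
Outcome = -3Toxicity + Clearance - 2  [with Toxicity=-6, Clearance=11]  = 27
Without intervention: Response = 5 if Marker >= 5 else 3  [with Marker=6]  = 5; Toxicity = 3Response + 2Marker - 2  [with Response=5, Marker=6]  = 25; Clearance = |Response - Toxicity|  [with Response=5, Toxicity=25]  = 20; Outcome = -3Toxicity + Clearance - 2  [with Toxicity=25, Clearance=20]  = -57.
Change = 27 − (-57) = 84.

84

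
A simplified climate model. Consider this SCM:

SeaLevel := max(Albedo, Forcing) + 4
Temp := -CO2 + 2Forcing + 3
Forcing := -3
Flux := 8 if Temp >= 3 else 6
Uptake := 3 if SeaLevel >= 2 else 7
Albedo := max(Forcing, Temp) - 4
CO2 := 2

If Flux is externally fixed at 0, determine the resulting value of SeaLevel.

1

do(Flux=0) replaces the equation Flux := 8 if Temp >= 3 else 6 with the constant Flux = 0.
Since SeaLevel is not a descendant of the intervened variable, it is unaffected.
Temp = -CO2 + 2Forcing + 3  [with CO2=2, Forcing=-3]  = -5
Albedo = max(Forcing, Temp) - 4  [with Forcing=-3, Temp=-5]  = -7
SeaLevel = max(Albedo, Forcing) + 4  [with Albedo=-7, Forcing=-3]  = 1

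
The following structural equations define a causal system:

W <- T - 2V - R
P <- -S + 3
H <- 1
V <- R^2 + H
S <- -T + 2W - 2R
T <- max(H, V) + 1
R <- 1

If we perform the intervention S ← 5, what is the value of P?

Intervening sets S = 5 and removes its equation (S <- -T + 2W - 2R).
P = -S + 3  [with S=5]  = -2

-2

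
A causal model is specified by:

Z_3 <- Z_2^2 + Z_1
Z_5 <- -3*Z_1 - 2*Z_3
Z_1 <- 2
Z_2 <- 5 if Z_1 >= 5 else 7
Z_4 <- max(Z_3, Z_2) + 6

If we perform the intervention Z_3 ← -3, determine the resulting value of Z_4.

The intervention breaks the incoming arrows to Z_3: Z_3 <- Z_2^2 + Z_1 no longer applies, and Z_3 = -3.
Z_2 = 5 if Z_1 >= 5 else 7  [with Z_1=2]  = 7
Z_4 = max(Z_3, Z_2) + 6  [with Z_3=-3, Z_2=7]  = 13

13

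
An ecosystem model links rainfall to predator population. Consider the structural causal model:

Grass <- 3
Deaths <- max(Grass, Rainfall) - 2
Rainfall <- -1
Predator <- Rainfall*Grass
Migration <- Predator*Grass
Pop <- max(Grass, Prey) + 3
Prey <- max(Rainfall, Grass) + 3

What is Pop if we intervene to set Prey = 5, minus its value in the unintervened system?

The intervention breaks the incoming arrows to Prey: Prey <- max(Rainfall, Grass) + 3 no longer applies, and Prey = 5.
Pop = max(Grass, Prey) + 3  [with Grass=3, Prey=5]  = 8
Without intervention: Prey = max(Rainfall, Grass) + 3  [with Rainfall=-1, Grass=3]  = 6; Pop = max(Grass, Prey) + 3  [with Grass=3, Prey=6]  = 9.
Change = 8 − 9 = -1.

-1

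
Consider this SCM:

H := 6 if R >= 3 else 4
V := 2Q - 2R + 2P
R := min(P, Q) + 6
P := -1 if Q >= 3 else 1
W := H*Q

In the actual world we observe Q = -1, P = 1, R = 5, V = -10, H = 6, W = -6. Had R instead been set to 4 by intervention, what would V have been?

-8

The intervention breaks the incoming arrows to R: R := min(P, Q) + 6 no longer applies, and R = 4.
P = -1 if Q >= 3 else 1  [with Q=-1]  = 1
V = 2Q - 2R + 2P  [with Q=-1, R=4, P=1]  = -8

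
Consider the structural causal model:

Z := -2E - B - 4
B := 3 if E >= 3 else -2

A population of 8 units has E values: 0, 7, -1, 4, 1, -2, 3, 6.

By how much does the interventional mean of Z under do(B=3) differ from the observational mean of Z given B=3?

5.5

Every unit gets B=3 under the intervention. Z values become -7, -21, -5, -15, -9, -3, -13, -19; E[Z|do(B=3)] = -11.5.
Conditioning on B=3 selects the 4 unit(s) with E ∈ {7, 4, 3, 6}. Their Z values: -21, -15, -13, -19. Mean = -17.
Difference = -11.5 − (-17) = 5.5.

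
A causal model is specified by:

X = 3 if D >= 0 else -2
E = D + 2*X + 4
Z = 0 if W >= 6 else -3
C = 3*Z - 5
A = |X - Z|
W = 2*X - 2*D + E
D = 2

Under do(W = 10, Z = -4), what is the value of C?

Under do(W = 10, Z = -4), each intervened variable's structural equation is replaced by its fixed value.
C = 3*Z - 5  [with Z=-4]  = -17

-17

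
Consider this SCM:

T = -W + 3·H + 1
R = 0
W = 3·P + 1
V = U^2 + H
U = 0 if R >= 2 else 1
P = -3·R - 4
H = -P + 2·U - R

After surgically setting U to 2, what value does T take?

36

Under do(U=2), the mechanism U = 0 if R >= 2 else 1 is discarded; U is fixed at 2.
P = -3·R - 4  [with R=0]  = -4
H = -P + 2·U - R  [with P=-4, U=2, R=0]  = 8
W = 3·P + 1  [with P=-4]  = -11
T = -W + 3·H + 1  [with W=-11, H=8]  = 36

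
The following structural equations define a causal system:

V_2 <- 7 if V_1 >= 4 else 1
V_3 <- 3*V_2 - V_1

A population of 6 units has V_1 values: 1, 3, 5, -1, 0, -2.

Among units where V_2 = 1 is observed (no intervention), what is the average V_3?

E[V_3|V_2=1] averages over only the 5 units with V_2=1 (V_1 = 1, 3, -1, 0, -2): V_3 = 2, 0, 4, 3, 5, mean 2.8.

2.8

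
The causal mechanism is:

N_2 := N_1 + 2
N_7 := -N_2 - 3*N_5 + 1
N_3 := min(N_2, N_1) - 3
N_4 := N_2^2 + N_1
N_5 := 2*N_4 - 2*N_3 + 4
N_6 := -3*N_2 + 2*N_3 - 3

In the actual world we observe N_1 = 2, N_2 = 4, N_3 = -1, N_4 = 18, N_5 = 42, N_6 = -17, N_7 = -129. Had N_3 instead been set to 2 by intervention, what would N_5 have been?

do(N_3=2) replaces the equation N_3 := min(N_2, N_1) - 3 with the constant N_3 = 2.
N_2 = N_1 + 2  [with N_1=2]  = 4
N_4 = N_2^2 + N_1  [with N_2=4, N_1=2]  = 18
N_5 = 2*N_4 - 2*N_3 + 4  [with N_4=18, N_3=2]  = 36

36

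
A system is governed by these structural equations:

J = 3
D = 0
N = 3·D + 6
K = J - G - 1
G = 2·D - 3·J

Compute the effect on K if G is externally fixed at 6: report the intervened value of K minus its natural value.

-15

The intervention breaks the incoming arrows to G: G = 2·D - 3·J no longer applies, and G = 6.
K = J - G - 1  [with J=3, G=6]  = -4
Without intervention: G = 2·D - 3·J  [with D=0, J=3]  = -9; K = J - G - 1  [with J=3, G=-9]  = 11.
Change = -4 − 11 = -15.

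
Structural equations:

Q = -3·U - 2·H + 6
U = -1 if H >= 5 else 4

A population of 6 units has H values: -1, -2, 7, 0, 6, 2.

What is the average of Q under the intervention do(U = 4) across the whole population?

-10

The intervention sets U=4 in all 6 units regardless of H. Recomputing Q per unit gives -4, -2, -20, -6, -18, -10; average -10.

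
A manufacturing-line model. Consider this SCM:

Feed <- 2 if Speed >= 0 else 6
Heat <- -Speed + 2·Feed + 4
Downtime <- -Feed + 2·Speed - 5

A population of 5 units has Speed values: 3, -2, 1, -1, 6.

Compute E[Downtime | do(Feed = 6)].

do(Feed=6) breaks Feed's dependence on Speed. With Feed=6 fixed, Downtime across the units is -5, -15, -9, -13, 1, mean -8.2.

-8.2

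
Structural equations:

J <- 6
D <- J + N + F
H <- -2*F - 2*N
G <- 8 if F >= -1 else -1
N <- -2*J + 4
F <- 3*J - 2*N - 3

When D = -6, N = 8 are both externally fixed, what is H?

-14

The joint intervention fixes D = -6, N = 8, removing each variable's own equation.
F = 3*J - 2*N - 3  [with J=6, N=8]  = -1
H = -2*F - 2*N  [with F=-1, N=8]  = -14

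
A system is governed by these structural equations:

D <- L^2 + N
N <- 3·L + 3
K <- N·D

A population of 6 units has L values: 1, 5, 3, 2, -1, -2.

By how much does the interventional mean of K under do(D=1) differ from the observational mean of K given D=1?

8.5

Every unit gets D=1 under the intervention. K values become 6, 18, 12, 9, 0, -3; E[K|do(D=1)] = 7.
Conditioning on D=1 selects the 2 unit(s) with L ∈ {-1, -2}. Their K values: 0, -3. Mean = -1.5.
Difference = 7 − (-1.5) = 8.5.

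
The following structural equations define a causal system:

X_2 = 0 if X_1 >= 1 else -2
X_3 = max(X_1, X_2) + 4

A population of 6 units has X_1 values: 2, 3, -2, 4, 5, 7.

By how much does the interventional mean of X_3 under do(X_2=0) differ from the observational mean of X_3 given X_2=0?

-0.7

do(X_2=0) breaks X_2's dependence on X_1. With X_2=0 fixed, X_3 across the units is 6, 7, 4, 8, 9, 11, mean 7.5.
E[X_3|X_2=0] averages over only the 5 units with X_2=0 (X_1 = 2, 3, 4, 5, 7): X_3 = 6, 7, 8, 9, 11, mean 8.2.
Difference = 7.5 − 8.2 = -0.7.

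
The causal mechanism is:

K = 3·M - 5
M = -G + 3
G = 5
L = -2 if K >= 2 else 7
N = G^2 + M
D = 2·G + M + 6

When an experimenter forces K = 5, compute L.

The intervention breaks the incoming arrows to K: K = 3·M - 5 no longer applies, and K = 5.
L = -2 if K >= 2 else 7  [with K=5]  = -2

-2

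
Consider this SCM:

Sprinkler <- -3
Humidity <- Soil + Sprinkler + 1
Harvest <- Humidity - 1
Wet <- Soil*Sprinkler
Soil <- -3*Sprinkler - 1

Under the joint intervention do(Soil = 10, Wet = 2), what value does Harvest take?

7

Under do(Soil = 10, Wet = 2), each intervened variable's structural equation is replaced by its fixed value.
Humidity = Soil + Sprinkler + 1  [with Soil=10, Sprinkler=-3]  = 8
Harvest = Humidity - 1  [with Humidity=8]  = 7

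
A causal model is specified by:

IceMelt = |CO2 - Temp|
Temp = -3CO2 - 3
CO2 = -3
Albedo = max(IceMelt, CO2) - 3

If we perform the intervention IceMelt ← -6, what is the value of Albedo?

The intervention breaks the incoming arrows to IceMelt: IceMelt = |CO2 - Temp| no longer applies, and IceMelt = -6.
Albedo = max(IceMelt, CO2) - 3  [with IceMelt=-6, CO2=-3]  = -6

-6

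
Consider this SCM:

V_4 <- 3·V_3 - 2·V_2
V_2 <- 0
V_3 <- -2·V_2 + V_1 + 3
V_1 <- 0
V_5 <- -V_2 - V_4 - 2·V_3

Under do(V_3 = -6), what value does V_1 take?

Under do(V_3=-6), the mechanism V_3 <- -2·V_2 + V_1 + 3 is discarded; V_3 is fixed at -6.
V_1 is not downstream of the intervention, so its value is determined by the original equations.

0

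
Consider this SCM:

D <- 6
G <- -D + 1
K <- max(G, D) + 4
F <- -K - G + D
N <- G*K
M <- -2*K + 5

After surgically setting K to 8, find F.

The intervention breaks the incoming arrows to K: K <- max(G, D) + 4 no longer applies, and K = 8.
G = -D + 1  [with D=6]  = -5
F = -K - G + D  [with K=8, G=-5, D=6]  = 3

3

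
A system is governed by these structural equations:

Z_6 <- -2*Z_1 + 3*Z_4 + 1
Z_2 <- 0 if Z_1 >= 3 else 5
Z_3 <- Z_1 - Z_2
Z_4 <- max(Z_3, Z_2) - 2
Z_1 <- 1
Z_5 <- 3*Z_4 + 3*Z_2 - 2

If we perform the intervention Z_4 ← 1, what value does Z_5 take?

16

Intervening sets Z_4 = 1 and removes its equation (Z_4 <- max(Z_3, Z_2) - 2).
Z_2 = 0 if Z_1 >= 3 else 5  [with Z_1=1]  = 5
Z_5 = 3*Z_4 + 3*Z_2 - 2  [with Z_4=1, Z_2=5]  = 16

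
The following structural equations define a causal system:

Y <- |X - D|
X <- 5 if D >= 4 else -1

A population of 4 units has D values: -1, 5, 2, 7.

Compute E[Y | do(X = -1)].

4.25

Under do(X=-1), X's equation is replaced by X=-1 for every unit. Per-unit Y: 0, 6, 3, 8. Mean = 4.25.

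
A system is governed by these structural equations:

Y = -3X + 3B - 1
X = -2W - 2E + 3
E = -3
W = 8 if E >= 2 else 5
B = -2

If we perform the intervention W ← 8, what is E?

Under do(W=8), the mechanism W = 8 if E >= 2 else 5 is discarded; W is fixed at 8.
Since E is not a descendant of the intervened variable, it is unaffected.

-3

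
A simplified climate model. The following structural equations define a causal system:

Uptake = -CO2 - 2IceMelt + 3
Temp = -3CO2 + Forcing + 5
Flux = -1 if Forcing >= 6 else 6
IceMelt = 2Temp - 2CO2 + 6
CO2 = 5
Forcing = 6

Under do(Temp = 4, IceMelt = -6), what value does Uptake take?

10

Setting Temp = 4, IceMelt = -6 by intervention discards those variables' equations.
Uptake = -CO2 - 2IceMelt + 3  [with CO2=5, IceMelt=-6]  = 10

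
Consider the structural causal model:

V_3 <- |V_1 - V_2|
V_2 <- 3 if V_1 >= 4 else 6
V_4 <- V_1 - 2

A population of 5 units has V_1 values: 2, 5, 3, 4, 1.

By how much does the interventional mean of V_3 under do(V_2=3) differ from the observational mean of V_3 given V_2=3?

-0.3

Every unit gets V_2=3 under the intervention. V_3 values become 1, 2, 0, 1, 2; E[V_3|do(V_2=3)] = 1.2.
Conditioning on V_2=3 selects the 2 unit(s) with V_1 ∈ {5, 4}. Their V_3 values: 2, 1. Mean = 1.5.
Difference = 1.2 − 1.5 = -0.3.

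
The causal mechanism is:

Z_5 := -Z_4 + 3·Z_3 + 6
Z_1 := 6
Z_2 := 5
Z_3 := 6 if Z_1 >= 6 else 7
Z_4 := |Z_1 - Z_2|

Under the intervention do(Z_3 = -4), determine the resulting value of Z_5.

do(Z_3=-4) replaces the equation Z_3 := 6 if Z_1 >= 6 else 7 with the constant Z_3 = -4.
Z_4 = |Z_1 - Z_2|  [with Z_1=6, Z_2=5]  = 1
Z_5 = -Z_4 + 3·Z_3 + 6  [with Z_4=1, Z_3=-4]  = -7

-7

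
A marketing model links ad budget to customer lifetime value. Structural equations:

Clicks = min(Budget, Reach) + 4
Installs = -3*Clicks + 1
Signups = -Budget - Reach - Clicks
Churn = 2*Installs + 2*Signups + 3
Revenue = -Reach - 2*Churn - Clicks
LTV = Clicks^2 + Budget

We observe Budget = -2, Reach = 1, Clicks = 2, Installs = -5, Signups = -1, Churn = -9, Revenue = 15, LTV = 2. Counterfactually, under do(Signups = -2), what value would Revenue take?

Under do(Signups=-2), the mechanism Signups = -Budget - Reach - Clicks is discarded; Signups is fixed at -2.
Clicks = min(Budget, Reach) + 4  [with Budget=-2, Reach=1]  = 2
Installs = -3*Clicks + 1  [with Clicks=2]  = -5
Churn = 2*Installs + 2*Signups + 3  [with Installs=-5, Signups=-2]  = -11
Revenue = -Reach - 2*Churn - Clicks  [with Reach=1, Churn=-11, Clicks=2]  = 19

19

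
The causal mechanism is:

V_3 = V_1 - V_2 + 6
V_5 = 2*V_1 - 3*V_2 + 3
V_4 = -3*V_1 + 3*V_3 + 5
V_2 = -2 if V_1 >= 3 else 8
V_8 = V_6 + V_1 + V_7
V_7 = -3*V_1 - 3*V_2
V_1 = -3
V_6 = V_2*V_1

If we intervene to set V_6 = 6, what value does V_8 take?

Intervening sets V_6 = 6 and removes its equation (V_6 = V_2*V_1).
V_2 = -2 if V_1 >= 3 else 8  [with V_1=-3]  = 8
V_7 = -3*V_1 - 3*V_2  [with V_1=-3, V_2=8]  = -15
V_8 = V_6 + V_1 + V_7  [with V_6=6, V_1=-3, V_7=-15]  = -12

-12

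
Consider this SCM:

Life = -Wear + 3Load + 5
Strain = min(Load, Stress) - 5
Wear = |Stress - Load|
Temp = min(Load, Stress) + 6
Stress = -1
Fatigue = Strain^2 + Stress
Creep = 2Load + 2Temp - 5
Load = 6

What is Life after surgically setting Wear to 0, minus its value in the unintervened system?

7

Intervening sets Wear = 0 and removes its equation (Wear = |Stress - Load|).
Life = -Wear + 3Load + 5  [with Wear=0, Load=6]  = 23
Without intervention: Wear = |Stress - Load|  [with Stress=-1, Load=6]  = 7; Life = -Wear + 3Load + 5  [with Wear=7, Load=6]  = 16.
Change = 23 − 16 = 7.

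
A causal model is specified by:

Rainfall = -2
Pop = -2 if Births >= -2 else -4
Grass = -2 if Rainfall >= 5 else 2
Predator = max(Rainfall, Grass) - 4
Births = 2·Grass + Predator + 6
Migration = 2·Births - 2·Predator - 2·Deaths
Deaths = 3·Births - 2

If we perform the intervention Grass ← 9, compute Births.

29

Under do(Grass=9), the mechanism Grass = -2 if Rainfall >= 5 else 2 is discarded; Grass is fixed at 9.
Predator = max(Rainfall, Grass) - 4  [with Rainfall=-2, Grass=9]  = 5
Births = 2·Grass + Predator + 6  [with Grass=9, Predator=5]  = 29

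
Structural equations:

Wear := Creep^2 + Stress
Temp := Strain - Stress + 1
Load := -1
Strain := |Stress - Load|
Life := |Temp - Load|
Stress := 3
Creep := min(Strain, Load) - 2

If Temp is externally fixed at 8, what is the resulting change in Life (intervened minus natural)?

6

The intervention breaks the incoming arrows to Temp: Temp := Strain - Stress + 1 no longer applies, and Temp = 8.
Life = |Temp - Load|  [with Temp=8, Load=-1]  = 9
Without intervention: Strain = |Stress - Load|  [with Stress=3, Load=-1]  = 4; Temp = Strain - Stress + 1  [with Strain=4, Stress=3]  = 2; Life = |Temp - Load|  [with Temp=2, Load=-1]  = 3.
Change = 9 − 3 = 6.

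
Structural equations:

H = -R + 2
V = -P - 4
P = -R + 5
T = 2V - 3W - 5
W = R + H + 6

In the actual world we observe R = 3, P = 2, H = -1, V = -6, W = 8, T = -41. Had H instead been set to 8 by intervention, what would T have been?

The intervention breaks the incoming arrows to H: H = -R + 2 no longer applies, and H = 8.
P = -R + 5  [with R=3]  = 2
V = -P - 4  [with P=2]  = -6
W = R + H + 6  [with R=3, H=8]  = 17
T = 2V - 3W - 5  [with V=-6, W=17]  = -68

-68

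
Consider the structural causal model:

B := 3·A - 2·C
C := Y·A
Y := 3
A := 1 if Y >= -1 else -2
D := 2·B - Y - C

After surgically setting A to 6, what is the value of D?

-57

do(A=6) replaces the equation A := 1 if Y >= -1 else -2 with the constant A = 6.
C = Y·A  [with Y=3, A=6]  = 18
B = 3·A - 2·C  [with A=6, C=18]  = -18
D = 2·B - Y - C  [with B=-18, Y=3, C=18]  = -57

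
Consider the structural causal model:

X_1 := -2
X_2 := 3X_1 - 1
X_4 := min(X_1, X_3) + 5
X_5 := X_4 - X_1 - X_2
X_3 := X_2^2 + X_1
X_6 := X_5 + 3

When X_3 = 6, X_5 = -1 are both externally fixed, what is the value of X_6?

Setting X_3 = 6, X_5 = -1 by intervention discards those variables' equations.
X_6 = X_5 + 3  [with X_5=-1]  = 2

2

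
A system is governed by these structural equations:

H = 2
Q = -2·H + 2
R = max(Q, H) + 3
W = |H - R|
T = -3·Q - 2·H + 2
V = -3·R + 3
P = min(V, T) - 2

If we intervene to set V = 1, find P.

Intervening sets V = 1 and removes its equation (V = -3·R + 3).
Q = -2·H + 2  [with H=2]  = -2
T = -3·Q - 2·H + 2  [with Q=-2, H=2]  = 4
P = min(V, T) - 2  [with V=1, T=4]  = -1

-1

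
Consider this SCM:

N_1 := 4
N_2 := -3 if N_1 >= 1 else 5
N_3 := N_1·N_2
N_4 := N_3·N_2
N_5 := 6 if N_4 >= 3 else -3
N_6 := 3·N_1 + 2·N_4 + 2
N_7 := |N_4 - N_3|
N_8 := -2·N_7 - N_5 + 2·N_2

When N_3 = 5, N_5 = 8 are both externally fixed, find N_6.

Setting N_3 = 5, N_5 = 8 by intervention discards those variables' equations.
N_2 = -3 if N_1 >= 1 else 5  [with N_1=4]  = -3
N_4 = N_3·N_2  [with N_3=5, N_2=-3]  = -15
N_6 = 3·N_1 + 2·N_4 + 2  [with N_1=4, N_4=-15]  = -16

-16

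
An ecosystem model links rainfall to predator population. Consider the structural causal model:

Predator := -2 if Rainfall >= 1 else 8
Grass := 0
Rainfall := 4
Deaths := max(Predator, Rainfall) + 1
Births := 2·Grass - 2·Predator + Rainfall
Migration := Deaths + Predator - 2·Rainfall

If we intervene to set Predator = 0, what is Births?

4

The intervention breaks the incoming arrows to Predator: Predator := -2 if Rainfall >= 1 else 8 no longer applies, and Predator = 0.
Births = 2·Grass - 2·Predator + Rainfall  [with Grass=0, Predator=0, Rainfall=4]  = 4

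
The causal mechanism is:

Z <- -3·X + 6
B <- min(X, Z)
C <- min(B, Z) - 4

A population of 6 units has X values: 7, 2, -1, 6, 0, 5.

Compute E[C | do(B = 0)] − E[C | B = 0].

-6

The intervention sets B=0 in all 6 units regardless of X. Recomputing C per unit gives -19, -4, -4, -16, -4, -13; average -10.
E[C|B=0] averages over only the 2 units with B=0 (X = 2, 0): C = -4, -4, mean -4.
Difference = -10 − (-4) = -6.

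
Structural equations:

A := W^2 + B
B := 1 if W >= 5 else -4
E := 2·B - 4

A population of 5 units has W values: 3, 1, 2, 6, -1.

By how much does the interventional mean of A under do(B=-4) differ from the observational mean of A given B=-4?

Under do(B=-4), B's equation is replaced by B=-4 for every unit. Per-unit A: 5, -3, 0, 32, -3. Mean = 6.2.
Conditioning on B=-4 selects the 4 unit(s) with W ∈ {3, 1, 2, -1}. Their A values: 5, -3, 0, -3. Mean = -0.25.
Difference = 6.2 − (-0.25) = 6.45.

6.45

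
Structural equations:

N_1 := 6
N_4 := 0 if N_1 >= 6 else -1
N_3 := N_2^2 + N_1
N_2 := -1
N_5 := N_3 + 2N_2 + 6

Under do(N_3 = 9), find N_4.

0

The intervention breaks the incoming arrows to N_3: N_3 := N_2^2 + N_1 no longer applies, and N_3 = 9.
N_4 is not downstream of the intervention, so its value is determined by the original equations.
N_4 = 0 if N_1 >= 6 else -1  [with N_1=6]  = 0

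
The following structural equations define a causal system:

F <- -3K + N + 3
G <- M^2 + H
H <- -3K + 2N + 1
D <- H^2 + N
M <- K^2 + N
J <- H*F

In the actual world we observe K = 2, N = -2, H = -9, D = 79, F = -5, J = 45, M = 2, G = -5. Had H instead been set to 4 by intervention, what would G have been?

The intervention breaks the incoming arrows to H: H <- -3K + 2N + 1 no longer applies, and H = 4.
M = K^2 + N  [with K=2, N=-2]  = 2
G = M^2 + H  [with M=2, H=4]  = 8

8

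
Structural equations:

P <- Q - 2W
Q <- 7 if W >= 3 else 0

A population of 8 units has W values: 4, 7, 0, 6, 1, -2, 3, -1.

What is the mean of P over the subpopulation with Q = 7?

-3

E[P|Q=7] averages over only the 4 units with Q=7 (W = 4, 7, 6, 3): P = -1, -7, -5, 1, mean -3.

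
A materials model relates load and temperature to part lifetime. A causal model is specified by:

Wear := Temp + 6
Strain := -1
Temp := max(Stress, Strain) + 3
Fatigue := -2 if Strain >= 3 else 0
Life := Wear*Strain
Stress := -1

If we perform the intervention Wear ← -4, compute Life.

Under do(Wear=-4), the mechanism Wear := Temp + 6 is discarded; Wear is fixed at -4.
Life = Wear*Strain  [with Wear=-4, Strain=-1]  = 4

4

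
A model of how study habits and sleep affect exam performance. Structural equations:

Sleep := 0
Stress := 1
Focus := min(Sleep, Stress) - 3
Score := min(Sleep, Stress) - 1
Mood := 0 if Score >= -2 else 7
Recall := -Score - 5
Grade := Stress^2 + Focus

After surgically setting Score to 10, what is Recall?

-15

Under do(Score=10), the mechanism Score := min(Sleep, Stress) - 1 is discarded; Score is fixed at 10.
Recall = -Score - 5  [with Score=10]  = -15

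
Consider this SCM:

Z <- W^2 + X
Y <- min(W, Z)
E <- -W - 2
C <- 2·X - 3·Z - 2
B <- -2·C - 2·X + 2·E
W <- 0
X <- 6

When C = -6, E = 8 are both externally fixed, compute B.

Setting C = -6, E = 8 by intervention discards those variables' equations.
B = -2·C - 2·X + 2·E  [with C=-6, X=6, E=8]  = 16

16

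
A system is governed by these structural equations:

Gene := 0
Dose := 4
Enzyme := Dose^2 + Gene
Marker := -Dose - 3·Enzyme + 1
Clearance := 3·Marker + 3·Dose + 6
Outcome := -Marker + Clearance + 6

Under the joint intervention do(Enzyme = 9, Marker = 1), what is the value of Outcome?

26

Setting Enzyme = 9, Marker = 1 by intervention discards those variables' equations.
Clearance = 3·Marker + 3·Dose + 6  [with Marker=1, Dose=4]  = 21
Outcome = -Marker + Clearance + 6  [with Marker=1, Clearance=21]  = 26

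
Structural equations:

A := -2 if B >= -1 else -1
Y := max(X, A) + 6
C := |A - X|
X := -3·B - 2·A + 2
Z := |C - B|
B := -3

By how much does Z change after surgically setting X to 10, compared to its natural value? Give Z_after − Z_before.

-3

The intervention breaks the incoming arrows to X: X := -3·B - 2·A + 2 no longer applies, and X = 10.
A = -2 if B >= -1 else -1  [with B=-3]  = -1
C = |A - X|  [with A=-1, X=10]  = 11
Z = |C - B|  [with C=11, B=-3]  = 14
Without intervention: A = -2 if B >= -1 else -1  [with B=-3]  = -1; X = -3·B - 2·A + 2  [with B=-3, A=-1]  = 13; C = |A - X|  [with A=-1, X=13]  = 14; Z = |C - B|  [with C=14, B=-3]  = 17.
Change = 14 − 17 = -3.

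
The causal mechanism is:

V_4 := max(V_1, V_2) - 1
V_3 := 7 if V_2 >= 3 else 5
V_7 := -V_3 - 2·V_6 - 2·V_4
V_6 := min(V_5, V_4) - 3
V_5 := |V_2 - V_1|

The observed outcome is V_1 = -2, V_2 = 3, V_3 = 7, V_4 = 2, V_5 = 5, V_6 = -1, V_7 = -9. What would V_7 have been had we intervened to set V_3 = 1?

-3

The intervention breaks the incoming arrows to V_3: V_3 := 7 if V_2 >= 3 else 5 no longer applies, and V_3 = 1.
V_4 = max(V_1, V_2) - 1  [with V_1=-2, V_2=3]  = 2
V_5 = |V_2 - V_1|  [with V_2=3, V_1=-2]  = 5
V_6 = min(V_5, V_4) - 3  [with V_5=5, V_4=2]  = -1
V_7 = -V_3 - 2·V_6 - 2·V_4  [with V_3=1, V_6=-1, V_4=2]  = -3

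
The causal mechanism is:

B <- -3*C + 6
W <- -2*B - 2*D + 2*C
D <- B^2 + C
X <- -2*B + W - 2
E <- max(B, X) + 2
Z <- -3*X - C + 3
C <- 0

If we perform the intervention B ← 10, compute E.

12

Under do(B=10), the mechanism B <- -3*C + 6 is discarded; B is fixed at 10.
D = B^2 + C  [with B=10, C=0]  = 100
W = -2*B - 2*D + 2*C  [with B=10, D=100, C=0]  = -220
X = -2*B + W - 2  [with B=10, W=-220]  = -242
E = max(B, X) + 2  [with B=10, X=-242]  = 12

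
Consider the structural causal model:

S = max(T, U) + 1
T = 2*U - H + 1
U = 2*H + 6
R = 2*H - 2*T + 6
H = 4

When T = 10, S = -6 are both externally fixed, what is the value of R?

-6

Setting T = 10, S = -6 by intervention discards those variables' equations.
R = 2*H - 2*T + 6  [with H=4, T=10]  = -6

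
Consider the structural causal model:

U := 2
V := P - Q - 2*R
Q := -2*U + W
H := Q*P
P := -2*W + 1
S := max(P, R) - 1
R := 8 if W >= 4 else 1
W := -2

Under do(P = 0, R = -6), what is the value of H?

0

Under do(P = 0, R = -6), each intervened variable's structural equation is replaced by its fixed value.
Q = -2*U + W  [with U=2, W=-2]  = -6
H = Q*P  [with Q=-6, P=0]  = 0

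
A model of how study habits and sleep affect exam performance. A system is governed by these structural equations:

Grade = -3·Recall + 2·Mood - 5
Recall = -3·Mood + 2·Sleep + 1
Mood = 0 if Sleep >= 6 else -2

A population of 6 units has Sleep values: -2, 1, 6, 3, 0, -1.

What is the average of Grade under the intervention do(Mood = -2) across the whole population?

-37

do(Mood=-2) breaks Mood's dependence on Sleep. With Mood=-2 fixed, Grade across the units is -18, -36, -66, -48, -30, -24, mean -37.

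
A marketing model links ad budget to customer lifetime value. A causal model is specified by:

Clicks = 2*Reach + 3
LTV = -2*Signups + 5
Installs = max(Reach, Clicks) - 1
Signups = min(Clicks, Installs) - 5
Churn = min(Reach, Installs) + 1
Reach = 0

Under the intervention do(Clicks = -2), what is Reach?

0

Under do(Clicks=-2), the mechanism Clicks = 2*Reach + 3 is discarded; Clicks is fixed at -2.
Reach is not downstream of the intervention, so its value is determined by the original equations.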